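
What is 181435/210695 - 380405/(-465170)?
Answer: 6581902017/3920359726 ≈ 1.6789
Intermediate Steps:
181435/210695 - 380405/(-465170) = 181435*(1/210695) - 380405*(-1/465170) = 36287/42139 + 76081/93034 = 6581902017/3920359726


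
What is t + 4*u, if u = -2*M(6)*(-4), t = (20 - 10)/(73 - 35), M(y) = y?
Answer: 3653/19 ≈ 192.26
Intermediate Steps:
t = 5/19 (t = 10/38 = 10*(1/38) = 5/19 ≈ 0.26316)
u = 48 (u = -2*6*(-4) = -12*(-4) = 48)
t + 4*u = 5/19 + 4*48 = 5/19 + 192 = 3653/19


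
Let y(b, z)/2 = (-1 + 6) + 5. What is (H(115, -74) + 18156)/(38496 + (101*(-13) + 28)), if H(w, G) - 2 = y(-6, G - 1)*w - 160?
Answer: 20298/37211 ≈ 0.54548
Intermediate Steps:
y(b, z) = 20 (y(b, z) = 2*((-1 + 6) + 5) = 2*(5 + 5) = 2*10 = 20)
H(w, G) = -158 + 20*w (H(w, G) = 2 + (20*w - 160) = 2 + (-160 + 20*w) = -158 + 20*w)
(H(115, -74) + 18156)/(38496 + (101*(-13) + 28)) = ((-158 + 20*115) + 18156)/(38496 + (101*(-13) + 28)) = ((-158 + 2300) + 18156)/(38496 + (-1313 + 28)) = (2142 + 18156)/(38496 - 1285) = 20298/37211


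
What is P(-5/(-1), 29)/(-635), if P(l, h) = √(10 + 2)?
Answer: -2*√3/635 ≈ -0.0054553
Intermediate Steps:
P(l, h) = 2*√3 (P(l, h) = √12 = 2*√3)
P(-5/(-1), 29)/(-635) = (2*√3)/(-635) = (2*√3)*(-1/635) = -2*√3/635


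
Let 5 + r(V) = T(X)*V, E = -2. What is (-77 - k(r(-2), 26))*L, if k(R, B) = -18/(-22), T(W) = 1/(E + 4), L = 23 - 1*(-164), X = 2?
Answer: -14552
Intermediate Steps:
L = 187 (L = 23 + 164 = 187)
T(W) = 1/2 (T(W) = 1/(-2 + 4) = 1/2)
r(V) = -5 + V/2
k(R, B) = 9/11 (k(R, B) = -18*(-1/22) = 9/11)
(-77 - k(r(-2), 26))*L = (-77 - 1*9/11)*187 = (-77 - 9/11)*187 = -856/11*187 = -14552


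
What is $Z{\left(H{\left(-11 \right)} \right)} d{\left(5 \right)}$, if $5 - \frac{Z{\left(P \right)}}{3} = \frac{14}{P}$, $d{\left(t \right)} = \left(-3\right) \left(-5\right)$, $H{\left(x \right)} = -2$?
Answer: $540$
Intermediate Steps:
$d{\left(t \right)} = 15$
$Z{\left(P \right)} = 15 - \frac{42}{P}$ ($Z{\left(P \right)} = 15 - 3 \frac{14}{P} = 15 - \frac{42}{P}$)
$Z{\left(H{\left(-11 \right)} \right)} d{\left(5 \right)} = \left(15 - \frac{42}{-2}\right) 15 = \left(15 - -21\right) 15 = \left(15 + 21\right) 15 = 36 \cdot 15 = 540$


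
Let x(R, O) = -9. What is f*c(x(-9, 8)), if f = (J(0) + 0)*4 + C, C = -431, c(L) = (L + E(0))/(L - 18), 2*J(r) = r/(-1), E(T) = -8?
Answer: -7327/27 ≈ -271.37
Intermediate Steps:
J(r) = -r/2 (J(r) = (r/(-1))/2 = (r*(-1))/2 = (-r)/2 = -r/2)
c(L) = (-8 + L)/(-18 + L) (c(L) = (L - 8)/(L - 18) = (-8 + L)/(-18 + L))
f = -431 (f = (-½*0 + 0)*4 - 431 = (0 + 0)*4 - 431 = 0*4 - 431 = 0 - 431 = -431)
f*c(x(-9, 8)) = -431*(-8 - 9)/(-18 - 9) = -431*(-17)/(-27) = -(-431)*(-17)/27 = -431*17/27 = -7327/27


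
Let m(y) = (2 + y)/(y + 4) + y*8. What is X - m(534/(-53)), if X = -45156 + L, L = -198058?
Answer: -2074668612/8533 ≈ -2.4313e+5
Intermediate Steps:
X = -243214 (X = -45156 - 198058 = -243214)
m(y) = 8*y + (2 + y)/(4 + y) (m(y) = (2 + y)/(4 + y) + 8*y = 8*y + (2 + y)/(4 + y))
X - m(534/(-53)) = -243214 - (2 + 8*(534/(-53))² + 33*(534/(-53)))/(4 + 534/(-53)) = -243214 - (2 + 8*(534*(-1/53))² + 33*(534*(-1/53)))/(4 + 534*(-1/53)) = -243214 - (2 + 8*(-534/53)² + 33*(-534/53))/(4 - 534/53) = -243214 - (2 + 8*(285156/2809) - 17622/53)/(-322/53) = -243214 - (-53)*(2 + 2281248/2809 - 17622/53)/322 = -243214 - (-53)*1352900/(322*2809) = -243214 - 1*(-676450/8533) = -243214 + 676450/8533 = -2074668612/8533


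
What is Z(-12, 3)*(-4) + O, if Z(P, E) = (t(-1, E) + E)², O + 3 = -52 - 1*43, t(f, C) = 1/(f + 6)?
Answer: -3474/25 ≈ -138.96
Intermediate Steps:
t(f, C) = 1/(6 + f)
O = -98 (O = -3 + (-52 - 1*43) = -3 + (-52 - 43) = -3 - 95 = -98)
Z(P, E) = (⅕ + E)² (Z(P, E) = (1/(6 - 1) + E)² = (1/5 + E)² = (⅕ + E)²)
Z(-12, 3)*(-4) + O = ((1 + 5*3)²/25)*(-4) - 98 = ((1 + 15)²/25)*(-4) - 98 = ((1/25)*16²)*(-4) - 98 = ((1/25)*256)*(-4) - 98 = (256/25)*(-4) - 98 = -1024/25 - 98 = -3474/25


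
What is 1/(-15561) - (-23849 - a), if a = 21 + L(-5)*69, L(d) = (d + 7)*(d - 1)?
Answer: 358556561/15561 ≈ 23042.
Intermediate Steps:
L(d) = (-1 + d)*(7 + d) (L(d) = (7 + d)*(-1 + d) = (-1 + d)*(7 + d))
a = -807 (a = 21 + (-7 + (-5)² + 6*(-5))*69 = 21 + (-7 + 25 - 30)*69 = 21 - 12*69 = 21 - 828 = -807)
1/(-15561) - (-23849 - a) = 1/(-15561) - (-23849 - 1*(-807)) = -1/15561 - (-23849 + 807) = -1/15561 - 1*(-23042) = -1/15561 + 23042 = 358556561/15561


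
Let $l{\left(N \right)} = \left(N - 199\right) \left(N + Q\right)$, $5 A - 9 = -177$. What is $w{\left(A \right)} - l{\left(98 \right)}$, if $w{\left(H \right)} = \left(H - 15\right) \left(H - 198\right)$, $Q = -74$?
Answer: $\frac{341994}{25} \approx 13680.0$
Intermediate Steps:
$A = - \frac{168}{5}$ ($A = \frac{9}{5} + \frac{1}{5} \left(-177\right) = \frac{9}{5} - \frac{177}{5} = - \frac{168}{5} \approx -33.6$)
$w{\left(H \right)} = \left(-198 + H\right) \left(-15 + H\right)$ ($w{\left(H \right)} = \left(-15 + H\right) \left(-198 + H\right) = \left(-198 + H\right) \left(-15 + H\right)$)
$l{\left(N \right)} = \left(-199 + N\right) \left(-74 + N\right)$ ($l{\left(N \right)} = \left(N - 199\right) \left(N - 74\right) = \left(-199 + N\right) \left(-74 + N\right)$)
$w{\left(A \right)} - l{\left(98 \right)} = \left(2970 + \left(- \frac{168}{5}\right)^{2} - - \frac{35784}{5}\right) - \left(14726 + 98^{2} - 26754\right) = \left(2970 + \frac{28224}{25} + \frac{35784}{5}\right) - \left(14726 + 9604 - 26754\right) = \frac{281394}{25} - -2424 = \frac{281394}{25} + 2424 = \frac{341994}{25}$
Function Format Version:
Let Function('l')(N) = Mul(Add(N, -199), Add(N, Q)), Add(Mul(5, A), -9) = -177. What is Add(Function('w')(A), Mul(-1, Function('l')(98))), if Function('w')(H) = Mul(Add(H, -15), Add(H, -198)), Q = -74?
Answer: Rational(341994, 25) ≈ 13680.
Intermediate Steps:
A = Rational(-168, 5) (A = Add(Rational(9, 5), Mul(Rational(1, 5), -177)) = Add(Rational(9, 5), Rational(-177, 5)) = Rational(-168, 5) ≈ -33.600)
Function('w')(H) = Mul(Add(-198, H), Add(-15, H)) (Function('w')(H) = Mul(Add(-15, H), Add(-198, H)) = Mul(Add(-198, H), Add(-15, H)))
Function('l')(N) = Mul(Add(-199, N), Add(-74, N)) (Function('l')(N) = Mul(Add(N, -199), Add(N, -74)) = Mul(Add(-199, N), Add(-74, N)))
Add(Function('w')(A), Mul(-1, Function('l')(98))) = Add(Add(2970, Pow(Rational(-168, 5), 2), Mul(-213, Rational(-168, 5))), Mul(-1, Add(14726, Pow(98, 2), Mul(-273, 98)))) = Add(Add(2970, Rational(28224, 25), Rational(35784, 5)), Mul(-1, Add(14726, 9604, -26754))) = Add(Rational(281394, 25), Mul(-1, -2424)) = Add(Rational(281394, 25), 2424) = Rational(341994, 25)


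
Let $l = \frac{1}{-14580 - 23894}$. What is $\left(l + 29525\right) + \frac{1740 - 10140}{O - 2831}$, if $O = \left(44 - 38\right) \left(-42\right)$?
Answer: $\frac{3502441151067}{118615342} \approx 29528.0$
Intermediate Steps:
$O = -252$ ($O = 6 \left(-42\right) = -252$)
$l = - \frac{1}{38474}$ ($l = \frac{1}{-38474} = - \frac{1}{38474} \approx -2.5992 \cdot 10^{-5}$)
$\left(l + 29525\right) + \frac{1740 - 10140}{O - 2831} = \left(- \frac{1}{38474} + 29525\right) + \frac{1740 - 10140}{-252 - 2831} = \frac{1135944849}{38474} - \frac{8400}{-3083} = \frac{1135944849}{38474} - - \frac{8400}{3083} = \frac{1135944849}{38474} + \frac{8400}{3083} = \frac{3502441151067}{118615342}$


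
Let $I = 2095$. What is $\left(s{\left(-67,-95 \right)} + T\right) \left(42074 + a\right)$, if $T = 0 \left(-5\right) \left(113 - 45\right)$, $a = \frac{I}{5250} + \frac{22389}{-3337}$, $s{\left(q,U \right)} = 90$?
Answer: $\frac{442196623959}{116795} \approx 3.7861 \cdot 10^{6}$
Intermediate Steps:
$a = - \frac{22110247}{3503850}$ ($a = \frac{2095}{5250} + \frac{22389}{-3337} = 2095 \cdot \frac{1}{5250} + 22389 \left(- \frac{1}{3337}\right) = \frac{419}{1050} - \frac{22389}{3337} = - \frac{22110247}{3503850} \approx -6.3103$)
$T = 0$ ($T = 0 \cdot 68 = 0$)
$\left(s{\left(-67,-95 \right)} + T\right) \left(42074 + a\right) = \left(90 + 0\right) \left(42074 - \frac{22110247}{3503850}\right) = 90 \cdot \frac{147398874653}{3503850} = \frac{442196623959}{116795}$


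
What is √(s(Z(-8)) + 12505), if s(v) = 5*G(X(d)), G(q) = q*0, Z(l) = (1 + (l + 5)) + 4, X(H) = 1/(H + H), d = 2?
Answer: √12505 ≈ 111.83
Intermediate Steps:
X(H) = 1/(2*H)
Z(l) = 10 + l (Z(l) = (1 + (5 + l)) + 4 = (6 + l) + 4 = 10 + l)
G(q) = 0
s(v) = 0 (s(v) = 5*0 = 0)
√(s(Z(-8)) + 12505) = √(0 + 12505) = √12505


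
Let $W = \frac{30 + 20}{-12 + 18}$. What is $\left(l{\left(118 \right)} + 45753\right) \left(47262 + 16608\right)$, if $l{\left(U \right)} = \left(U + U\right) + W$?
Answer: $2937849680$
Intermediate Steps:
$W = \frac{25}{3}$ ($W = \frac{50}{6} = 50 \cdot \frac{1}{6} = \frac{25}{3} \approx 8.3333$)
$l{\left(U \right)} = \frac{25}{3} + 2 U$ ($l{\left(U \right)} = \left(U + U\right) + \frac{25}{3} = 2 U + \frac{25}{3} = \frac{25}{3} + 2 U$)
$\left(l{\left(118 \right)} + 45753\right) \left(47262 + 16608\right) = \left(\left(\frac{25}{3} + 2 \cdot 118\right) + 45753\right) \left(47262 + 16608\right) = \left(\left(\frac{25}{3} + 236\right) + 45753\right) 63870 = \left(\frac{733}{3} + 45753\right) 63870 = \frac{137992}{3} \cdot 63870 = 2937849680$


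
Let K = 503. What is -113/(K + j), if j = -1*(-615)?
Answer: -113/1118 ≈ -0.10107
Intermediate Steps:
j = 615
-113/(K + j) = -113/(503 + 615) = -113/1118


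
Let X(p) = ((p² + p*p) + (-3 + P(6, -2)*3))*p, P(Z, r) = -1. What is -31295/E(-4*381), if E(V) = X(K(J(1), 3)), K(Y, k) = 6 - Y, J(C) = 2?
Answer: -31295/104 ≈ -300.91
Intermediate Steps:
X(p) = p*(-6 + 2*p²) (X(p) = ((p² + p*p) + (-3 - 1*3))*p = ((p² + p²) + (-3 - 3))*p = (2*p² - 6)*p = (-6 + 2*p²)*p = p*(-6 + 2*p²))
E(V) = 104 (E(V) = 2*(6 - 1*2)*(-3 + (6 - 1*2)²) = 2*(6 - 2)*(-3 + (6 - 2)²) = 2*4*(-3 + 4²) = 2*4*(-3 + 16) = 2*4*13 = 104)
-31295/E(-4*381) = -31295/104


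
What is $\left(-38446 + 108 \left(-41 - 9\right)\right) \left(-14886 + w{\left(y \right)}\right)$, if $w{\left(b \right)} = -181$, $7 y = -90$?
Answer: $660627682$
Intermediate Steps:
$y = - \frac{90}{7}$ ($y = \frac{1}{7} \left(-90\right) = - \frac{90}{7} \approx -12.857$)
$\left(-38446 + 108 \left(-41 - 9\right)\right) \left(-14886 + w{\left(y \right)}\right) = \left(-38446 + 108 \left(-41 - 9\right)\right) \left(-14886 - 181\right) = \left(-38446 + 108 \left(-50\right)\right) \left(-15067\right) = \left(-38446 - 5400\right) \left(-15067\right) = \left(-43846\right) \left(-15067\right) = 660627682$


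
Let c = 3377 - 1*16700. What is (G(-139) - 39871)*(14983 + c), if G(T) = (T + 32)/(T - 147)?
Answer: -9464489170/143 ≈ -6.6185e+7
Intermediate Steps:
c = -13323 (c = 3377 - 16700 = -13323)
G(T) = (32 + T)/(-147 + T)
(G(-139) - 39871)*(14983 + c) = ((32 - 139)/(-147 - 139) - 39871)*(14983 - 13323) = (-107/(-286) - 39871)*1660 = (-1/286*(-107) - 39871)*1660 = (107/286 - 39871)*1660 = -11402999/286*1660 = -9464489170/143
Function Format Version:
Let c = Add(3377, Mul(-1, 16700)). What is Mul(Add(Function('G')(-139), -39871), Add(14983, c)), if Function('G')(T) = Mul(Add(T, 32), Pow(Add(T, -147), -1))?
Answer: Rational(-9464489170, 143) ≈ -6.6185e+7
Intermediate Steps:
c = -13323 (c = Add(3377, -16700) = -13323)
Function('G')(T) = Mul(Pow(Add(-147, T), -1), Add(32, T)) (Function('G')(T) = Mul(Add(32, T), Pow(Add(-147, T), -1)) = Mul(Pow(Add(-147, T), -1), Add(32, T)))
Mul(Add(Function('G')(-139), -39871), Add(14983, c)) = Mul(Add(Mul(Pow(Add(-147, -139), -1), Add(32, -139)), -39871), Add(14983, -13323)) = Mul(Add(Mul(Pow(-286, -1), -107), -39871), 1660) = Mul(Add(Mul(Rational(-1, 286), -107), -39871), 1660) = Mul(Add(Rational(107, 286), -39871), 1660) = Mul(Rational(-11402999, 286), 1660) = Rational(-9464489170, 143)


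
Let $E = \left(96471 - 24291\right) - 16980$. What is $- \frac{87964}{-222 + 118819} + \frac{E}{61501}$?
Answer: $\frac{1136680436}{7293834097} \approx 0.15584$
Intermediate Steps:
$E = 55200$ ($E = 72180 - 16980 = 55200$)
$- \frac{87964}{-222 + 118819} + \frac{E}{61501} = - \frac{87964}{-222 + 118819} + \frac{55200}{61501} = - \frac{87964}{118597} + 55200 \cdot \frac{1}{61501} = \left(-87964\right) \frac{1}{118597} + \frac{55200}{61501} = - \frac{87964}{118597} + \frac{55200}{61501} = \frac{1136680436}{7293834097}$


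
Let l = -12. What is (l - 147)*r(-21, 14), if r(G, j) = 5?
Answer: -795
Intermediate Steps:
(l - 147)*r(-21, 14) = (-12 - 147)*5 = -159*5 = -795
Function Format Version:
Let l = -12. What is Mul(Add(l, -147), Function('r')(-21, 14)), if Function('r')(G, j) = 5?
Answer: -795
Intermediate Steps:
Mul(Add(l, -147), Function('r')(-21, 14)) = Mul(Add(-12, -147), 5) = Mul(-159, 5) = -795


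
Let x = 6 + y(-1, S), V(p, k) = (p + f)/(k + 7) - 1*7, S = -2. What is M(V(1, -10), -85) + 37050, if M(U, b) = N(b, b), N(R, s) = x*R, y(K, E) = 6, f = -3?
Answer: 36030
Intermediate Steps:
V(p, k) = -7 + (-3 + p)/(7 + k) (V(p, k) = (p - 3)/(k + 7) - 1*7 = (-3 + p)/(7 + k) - 7 = -7 + (-3 + p)/(7 + k))
x = 12 (x = 6 + 6 = 12)
N(R, s) = 12*R
M(U, b) = 12*b
M(V(1, -10), -85) + 37050 = 12*(-85) + 37050 = -1020 + 37050 = 36030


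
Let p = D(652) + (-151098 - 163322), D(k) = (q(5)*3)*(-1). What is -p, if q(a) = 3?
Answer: 314429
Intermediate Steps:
D(k) = -9 (D(k) = (3*3)*(-1) = 9*(-1) = -9)
p = -314429 (p = -9 + (-151098 - 163322) = -9 - 314420 = -314429)
-p = -1*(-314429) = 314429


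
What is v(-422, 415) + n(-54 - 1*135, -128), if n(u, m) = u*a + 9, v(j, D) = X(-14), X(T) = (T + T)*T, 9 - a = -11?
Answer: -3379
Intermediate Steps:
a = 20 (a = 9 - 1*(-11) = 9 + 11 = 20)
X(T) = 2*T**2 (X(T) = (2*T)*T = 2*T**2)
v(j, D) = 392 (v(j, D) = 2*(-14)**2 = 2*196 = 392)
n(u, m) = 9 + 20*u (n(u, m) = u*20 + 9 = 20*u + 9 = 9 + 20*u)
v(-422, 415) + n(-54 - 1*135, -128) = 392 + (9 + 20*(-54 - 1*135)) = 392 + (9 + 20*(-54 - 135)) = 392 + (9 + 20*(-189)) = 392 + (9 - 3780) = 392 - 3771 = -3379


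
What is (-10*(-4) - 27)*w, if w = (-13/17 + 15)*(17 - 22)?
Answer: -15730/17 ≈ -925.29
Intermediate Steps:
w = -1210/17 (w = (-13*1/17 + 15)*(-5) = (-13/17 + 15)*(-5) = (242/17)*(-5) = -1210/17 ≈ -71.177)
(-10*(-4) - 27)*w = (-10*(-4) - 27)*(-1210/17) = (40 - 27)*(-1210/17) = 13*(-1210/17) = -15730/17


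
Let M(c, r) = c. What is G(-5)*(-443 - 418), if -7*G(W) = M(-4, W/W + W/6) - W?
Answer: 123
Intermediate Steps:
G(W) = 4/7 + W/7 (G(W) = -(-4 - W)/7 = 4/7 + W/7)
G(-5)*(-443 - 418) = (4/7 + (⅐)*(-5))*(-443 - 418) = (4/7 - 5/7)*(-861) = -⅐*(-861) = 123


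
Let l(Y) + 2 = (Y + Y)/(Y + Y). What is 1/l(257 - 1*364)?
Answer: -1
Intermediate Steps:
l(Y) = -1 (l(Y) = -2 + (Y + Y)/(Y + Y) = -2 + (2*Y)/((2*Y)) = -2 + (2*Y)*(1/(2*Y)) = -2 + 1 = -1)
1/l(257 - 1*364) = 1/(-1) = -1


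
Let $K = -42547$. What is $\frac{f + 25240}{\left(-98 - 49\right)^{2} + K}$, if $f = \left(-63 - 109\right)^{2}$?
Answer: $- \frac{27412}{10469} \approx -2.6184$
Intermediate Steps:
$f = 29584$ ($f = \left(-172\right)^{2} = 29584$)
$\frac{f + 25240}{\left(-98 - 49\right)^{2} + K} = \frac{29584 + 25240}{\left(-98 - 49\right)^{2} - 42547} = \frac{54824}{\left(-147\right)^{2} - 42547} = \frac{54824}{21609 - 42547} = \frac{54824}{-20938} = 54824 \left(- \frac{1}{20938}\right) = - \frac{27412}{10469}$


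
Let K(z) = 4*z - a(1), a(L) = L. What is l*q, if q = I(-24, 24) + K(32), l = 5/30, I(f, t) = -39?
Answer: 44/3 ≈ 14.667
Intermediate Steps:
K(z) = -1 + 4*z (K(z) = 4*z - 1*1 = 4*z - 1 = -1 + 4*z)
l = ⅙ (l = 5*(1/30) = ⅙ ≈ 0.16667)
q = 88 (q = -39 + (-1 + 4*32) = -39 + (-1 + 128) = -39 + 127 = 88)
l*q = (⅙)*88 = 44/3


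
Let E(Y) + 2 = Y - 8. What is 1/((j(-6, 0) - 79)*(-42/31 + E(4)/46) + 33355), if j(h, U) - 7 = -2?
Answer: 713/23860481 ≈ 2.9882e-5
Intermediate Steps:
E(Y) = -10 + Y (E(Y) = -2 + (Y - 8) = -2 + (-8 + Y) = -10 + Y)
j(h, U) = 5 (j(h, U) = 7 - 2 = 5)
1/((j(-6, 0) - 79)*(-42/31 + E(4)/46) + 33355) = 1/((5 - 79)*(-42/31 + (-10 + 4)/46) + 33355) = 1/(-74*(-42*1/31 - 6*1/46) + 33355) = 1/(-74*(-42/31 - 3/23) + 33355) = 1/(-74*(-1059/713) + 33355) = 1/(78366/713 + 33355) = 1/(23860481/713) = 713/23860481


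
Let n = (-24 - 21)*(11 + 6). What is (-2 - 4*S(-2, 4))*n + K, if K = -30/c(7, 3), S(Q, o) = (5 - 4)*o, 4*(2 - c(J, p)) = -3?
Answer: 151350/11 ≈ 13759.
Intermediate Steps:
c(J, p) = 11/4 (c(J, p) = 2 - 1/4*(-3) = 2 + 3/4 = 11/4)
S(Q, o) = o (S(Q, o) = 1*o = o)
K = -120/11 (K = -30/11/4 = -30*4/11 = -120/11 ≈ -10.909)
n = -765 (n = -45*17 = -765)
(-2 - 4*S(-2, 4))*n + K = (-2 - 4*4)*(-765) - 120/11 = (-2 - 16)*(-765) - 120/11 = -18*(-765) - 120/11 = 13770 - 120/11 = 151350/11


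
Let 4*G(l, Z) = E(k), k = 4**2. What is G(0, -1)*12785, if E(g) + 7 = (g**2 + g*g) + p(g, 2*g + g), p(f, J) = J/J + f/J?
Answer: 19420415/12 ≈ 1.6184e+6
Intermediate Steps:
p(f, J) = 1 + f/J
k = 16
E(g) = -17/3 + 2*g**2 (E(g) = -7 + ((g**2 + g*g) + ((2*g + g) + g)/(2*g + g)) = -7 + ((g**2 + g**2) + (3*g + g)/((3*g))) = -7 + (2*g**2 + (1/(3*g))*(4*g)) = -7 + (2*g**2 + 4/3) = -7 + (4/3 + 2*g**2) = -17/3 + 2*g**2)
G(l, Z) = 1519/12 (G(l, Z) = (-17/3 + 2*16**2)/4 = (-17/3 + 2*256)/4 = (-17/3 + 512)/4 = (1/4)*(1519/3) = 1519/12)
G(0, -1)*12785 = (1519/12)*12785 = 19420415/12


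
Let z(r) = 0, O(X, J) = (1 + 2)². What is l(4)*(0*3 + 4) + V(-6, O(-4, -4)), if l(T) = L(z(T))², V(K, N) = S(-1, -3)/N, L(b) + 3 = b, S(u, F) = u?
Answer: 323/9 ≈ 35.889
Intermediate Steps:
O(X, J) = 9 (O(X, J) = 3² = 9)
L(b) = -3 + b
V(K, N) = -1/N
l(T) = 9 (l(T) = (-3 + 0)² = (-3)² = 9)
l(4)*(0*3 + 4) + V(-6, O(-4, -4)) = 9*(0*3 + 4) - 1/9 = 9*(0 + 4) - 1*⅑ = 9*4 - ⅑ = 36 - ⅑ = 323/9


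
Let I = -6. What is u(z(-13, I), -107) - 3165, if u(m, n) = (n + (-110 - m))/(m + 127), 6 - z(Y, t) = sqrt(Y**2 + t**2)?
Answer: -9227719/2914 - 15*sqrt(205)/2914 ≈ -3166.8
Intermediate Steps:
z(Y, t) = 6 - sqrt(Y**2 + t**2)
u(m, n) = (-110 + n - m)/(127 + m)
u(z(-13, I), -107) - 3165 = (-110 - 107 - (6 - sqrt((-13)**2 + (-6)**2)))/(127 + (6 - sqrt((-13)**2 + (-6)**2))) - 3165 = (-110 - 107 - (6 - sqrt(169 + 36)))/(127 + (6 - sqrt(169 + 36))) - 3165 = (-110 - 107 - (6 - sqrt(205)))/(127 + (6 - sqrt(205))) - 3165 = (-110 - 107 + (-6 + sqrt(205)))/(133 - sqrt(205)) - 3165 = (-223 + sqrt(205))/(133 - sqrt(205)) - 3165 = -3165 + (-223 + sqrt(205))/(133 - sqrt(205))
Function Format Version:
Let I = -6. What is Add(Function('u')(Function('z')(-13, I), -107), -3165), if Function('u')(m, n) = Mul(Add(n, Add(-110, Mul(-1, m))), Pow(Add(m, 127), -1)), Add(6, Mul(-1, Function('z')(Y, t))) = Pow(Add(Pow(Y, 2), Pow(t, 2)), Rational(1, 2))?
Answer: Add(Rational(-9227719, 2914), Mul(Rational(-15, 2914), Pow(205, Rational(1, 2)))) ≈ -3166.8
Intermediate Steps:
Function('z')(Y, t) = Add(6, Mul(-1, Pow(Add(Pow(Y, 2), Pow(t, 2)), Rational(1, 2))))
Function('u')(m, n) = Mul(Pow(Add(127, m), -1), Add(-110, n, Mul(-1, m))) (Function('u')(m, n) = Mul(Add(-110, n, Mul(-1, m)), Pow(Add(127, m), -1)) = Mul(Pow(Add(127, m), -1), Add(-110, n, Mul(-1, m))))
Add(Function('u')(Function('z')(-13, I), -107), -3165) = Add(Mul(Pow(Add(127, Add(6, Mul(-1, Pow(Add(Pow(-13, 2), Pow(-6, 2)), Rational(1, 2))))), -1), Add(-110, -107, Mul(-1, Add(6, Mul(-1, Pow(Add(Pow(-13, 2), Pow(-6, 2)), Rational(1, 2))))))), -3165) = Add(Mul(Pow(Add(127, Add(6, Mul(-1, Pow(Add(169, 36), Rational(1, 2))))), -1), Add(-110, -107, Mul(-1, Add(6, Mul(-1, Pow(Add(169, 36), Rational(1, 2))))))), -3165) = Add(Mul(Pow(Add(127, Add(6, Mul(-1, Pow(205, Rational(1, 2))))), -1), Add(-110, -107, Mul(-1, Add(6, Mul(-1, Pow(205, Rational(1, 2))))))), -3165) = Add(Mul(Pow(Add(133, Mul(-1, Pow(205, Rational(1, 2)))), -1), Add(-110, -107, Add(-6, Pow(205, Rational(1, 2))))), -3165) = Add(Mul(Pow(Add(133, Mul(-1, Pow(205, Rational(1, 2)))), -1), Add(-223, Pow(205, Rational(1, 2)))), -3165) = Add(-3165, Mul(Pow(Add(133, Mul(-1, Pow(205, Rational(1, 2)))), -1), Add(-223, Pow(205, Rational(1, 2)))))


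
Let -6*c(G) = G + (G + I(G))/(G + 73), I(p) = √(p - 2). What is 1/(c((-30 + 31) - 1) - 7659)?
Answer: -734666598/5626811474083 + 219*I*√2/5626811474083 ≈ -0.00013057 + 5.5042e-11*I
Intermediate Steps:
I(p) = √(-2 + p)
c(G) = -G/6 - (G + √(-2 + G))/(6*(73 + G)) (c(G) = -(G + (G + √(-2 + G))/(G + 73))/6 = -(G + (G + √(-2 + G))/(73 + G))/6 = -G/6 - (G + √(-2 + G))/(6*(73 + G)))
1/(c((-30 + 31) - 1) - 7659) = 1/((-((-30 + 31) - 1)² - √(-2 + ((-30 + 31) - 1)) - 74*((-30 + 31) - 1))/(6*(73 + ((-30 + 31) - 1))) - 7659) = 1/((-(1 - 1)² - √(-2 + (1 - 1)) - 74*(1 - 1))/(6*(73 + (1 - 1))) - 7659) = 1/((-1*0² - √(-2 + 0) - 74*0)/(6*(73 + 0)) - 7659) = 1/((⅙)*(-1*0 - √(-2) + 0)/73 - 7659) = 1/((⅙)*(1/73)*(0 - I*√2 + 0) - 7659) = 1/((⅙)*(1/73)*(-I*√2) - 7659) = 1/(-I*√2/438 - 7659) = 1/(-7659 - I*√2/438)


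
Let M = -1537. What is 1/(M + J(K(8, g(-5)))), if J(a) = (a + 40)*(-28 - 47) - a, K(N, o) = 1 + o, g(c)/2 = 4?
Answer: -1/5221 ≈ -0.00019153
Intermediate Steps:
g(c) = 8 (g(c) = 2*4 = 8)
J(a) = -3000 - 76*a (J(a) = (40 + a)*(-75) - a = (-3000 - 75*a) - a = -3000 - 76*a)
1/(M + J(K(8, g(-5)))) = 1/(-1537 + (-3000 - 76*(1 + 8))) = 1/(-1537 + (-3000 - 76*9)) = 1/(-1537 + (-3000 - 684)) = 1/(-1537 - 3684) = 1/(-5221) = -1/5221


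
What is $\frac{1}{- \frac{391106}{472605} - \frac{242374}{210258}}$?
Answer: $- \frac{16561497015}{32796721603} \approx -0.50497$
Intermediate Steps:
$\frac{1}{- \frac{391106}{472605} - \frac{242374}{210258}} = \frac{1}{\left(-391106\right) \frac{1}{472605} - \frac{121187}{105129}} = \frac{1}{- \frac{391106}{472605} - \frac{121187}{105129}} = \frac{1}{- \frac{32796721603}{16561497015}} = - \frac{16561497015}{32796721603}$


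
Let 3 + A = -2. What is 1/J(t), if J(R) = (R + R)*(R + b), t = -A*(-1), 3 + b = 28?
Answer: -1/200 ≈ -0.0050000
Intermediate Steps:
b = 25 (b = -3 + 28 = 25)
A = -5 (A = -3 - 2 = -5)
t = -5 (t = -1*(-5)*(-1) = 5*(-1) = -5)
J(R) = 2*R*(25 + R) (J(R) = (R + R)*(R + 25) = (2*R)*(25 + R) = 2*R*(25 + R))
1/J(t) = 1/(2*(-5)*(25 - 5)) = 1/(2*(-5)*20) = 1/(-200) = -1/200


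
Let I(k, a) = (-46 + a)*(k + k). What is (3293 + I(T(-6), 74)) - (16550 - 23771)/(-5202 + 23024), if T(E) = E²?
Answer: 94624219/17822 ≈ 5309.4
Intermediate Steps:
I(k, a) = 2*k*(-46 + a) (I(k, a) = (-46 + a)*(2*k) = 2*k*(-46 + a))
(3293 + I(T(-6), 74)) - (16550 - 23771)/(-5202 + 23024) = (3293 + 2*(-6)²*(-46 + 74)) - (16550 - 23771)/(-5202 + 23024) = (3293 + 2*36*28) - (-7221)/17822 = (3293 + 2016) - (-7221)/17822 = 5309 - 1*(-7221/17822) = 5309 + 7221/17822 = 94624219/17822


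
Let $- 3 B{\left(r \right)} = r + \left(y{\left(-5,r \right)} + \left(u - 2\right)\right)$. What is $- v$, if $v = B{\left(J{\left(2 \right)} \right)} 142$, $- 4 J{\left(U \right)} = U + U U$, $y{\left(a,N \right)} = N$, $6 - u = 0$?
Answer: $\frac{142}{3} \approx 47.333$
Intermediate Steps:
$u = 6$ ($u = 6 - 0 = 6 + 0 = 6$)
$J{\left(U \right)} = - \frac{U}{4} - \frac{U^{2}}{4}$ ($J{\left(U \right)} = - \frac{U + U U}{4} = - \frac{U + U^{2}}{4} = - \frac{U}{4} - \frac{U^{2}}{4}$)
$B{\left(r \right)} = - \frac{4}{3} - \frac{2 r}{3}$ ($B{\left(r \right)} = - \frac{r + \left(r + \left(6 - 2\right)\right)}{3} = - \frac{r + \left(r + 4\right)}{3} = - \frac{r + \left(4 + r\right)}{3} = - \frac{4 + 2 r}{3} = - \frac{4}{3} - \frac{2 r}{3}$)
$v = - \frac{142}{3}$ ($v = \left(- \frac{4}{3} - \frac{2 \left(\left(- \frac{1}{4}\right) 2 \left(1 + 2\right)\right)}{3}\right) 142 = \left(- \frac{4}{3} - \frac{2 \left(\left(- \frac{1}{4}\right) 2 \cdot 3\right)}{3}\right) 142 = \left(- \frac{4}{3} - -1\right) 142 = \left(- \frac{4}{3} + 1\right) 142 = \left(- \frac{1}{3}\right) 142 = - \frac{142}{3} \approx -47.333$)
$- v = \left(-1\right) \left(- \frac{142}{3}\right) = \frac{142}{3}$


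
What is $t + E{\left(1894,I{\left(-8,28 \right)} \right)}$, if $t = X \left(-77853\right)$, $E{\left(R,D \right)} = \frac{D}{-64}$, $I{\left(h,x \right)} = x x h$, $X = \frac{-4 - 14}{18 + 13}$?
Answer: $\frac{1404392}{31} \approx 45303.0$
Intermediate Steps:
$X = - \frac{18}{31} \approx -0.58065$
$I{\left(h,x \right)} = h x^{2}$ ($I{\left(h,x \right)} = x^{2} h = h x^{2}$)
$E{\left(R,D \right)} = - \frac{D}{64}$ ($E{\left(R,D \right)} = D \left(- \frac{1}{64}\right) = - \frac{D}{64}$)
$t = \frac{1401354}{31}$ ($t = \left(- \frac{18}{31}\right) \left(-77853\right) = \frac{1401354}{31} \approx 45205.0$)
$t + E{\left(1894,I{\left(-8,28 \right)} \right)} = \frac{1401354}{31} - \frac{\left(-8\right) 28^{2}}{64} = \frac{1401354}{31} - \frac{\left(-8\right) 784}{64} = \frac{1401354}{31} - -98 = \frac{1401354}{31} + 98 = \frac{1404392}{31}$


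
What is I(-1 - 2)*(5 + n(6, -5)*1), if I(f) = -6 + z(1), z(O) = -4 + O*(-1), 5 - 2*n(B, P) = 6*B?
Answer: 231/2 ≈ 115.50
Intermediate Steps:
n(B, P) = 5/2 - 3*B
z(O) = -4 - O
I(f) = -11 (I(f) = -6 + (-4 - 1*1) = -6 + (-4 - 1) = -6 - 5 = -11)
I(-1 - 2)*(5 + n(6, -5)*1) = -11*(5 + (5/2 - 3*6)*1) = -11*(5 + (5/2 - 18)*1) = -11*(5 - 31/2*1) = -11*(5 - 31/2) = -11*(-21/2) = 231/2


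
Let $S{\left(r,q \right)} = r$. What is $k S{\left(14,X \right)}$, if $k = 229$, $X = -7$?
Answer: $3206$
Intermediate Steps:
$k S{\left(14,X \right)} = 229 \cdot 14 = 3206$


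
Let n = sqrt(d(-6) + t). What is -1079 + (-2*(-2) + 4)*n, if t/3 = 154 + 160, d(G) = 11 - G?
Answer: -1079 + 8*sqrt(959) ≈ -831.26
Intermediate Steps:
t = 942 (t = 3*(154 + 160) = 3*314 = 942)
n = sqrt(959) (n = sqrt((11 - 1*(-6)) + 942) = sqrt((11 + 6) + 942) = sqrt(17 + 942) = sqrt(959) ≈ 30.968)
-1079 + (-2*(-2) + 4)*n = -1079 + (-2*(-2) + 4)*sqrt(959) = -1079 + (4 + 4)*sqrt(959) = -1079 + 8*sqrt(959)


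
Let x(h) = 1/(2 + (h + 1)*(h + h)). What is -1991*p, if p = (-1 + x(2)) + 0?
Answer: 25883/14 ≈ 1848.8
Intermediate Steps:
x(h) = 1/(2 + 2*h*(1 + h)) (x(h) = 1/(2 + (1 + h)*(2*h)) = 1/(2 + 2*h*(1 + h)))
p = -13/14 (p = (-1 + 1/(2*(1 + 2 + 2**2))) + 0 = (-1 + 1/(2*(1 + 2 + 4))) + 0 = (-1 + (1/2)/7) + 0 = (-1 + (1/2)*(1/7)) + 0 = (-1 + 1/14) + 0 = -13/14 + 0 = -13/14 ≈ -0.92857)
-1991*p = -1991*(-13/14) = 25883/14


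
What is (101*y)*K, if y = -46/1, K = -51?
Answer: 236946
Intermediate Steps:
y = -46 (y = -46*1 = -46)
(101*y)*K = (101*(-46))*(-51) = -4646*(-51) = 236946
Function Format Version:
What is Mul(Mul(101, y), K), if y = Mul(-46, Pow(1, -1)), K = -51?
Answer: 236946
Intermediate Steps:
y = -46 (y = Mul(-46, 1) = -46)
Mul(Mul(101, y), K) = Mul(Mul(101, -46), -51) = Mul(-4646, -51) = 236946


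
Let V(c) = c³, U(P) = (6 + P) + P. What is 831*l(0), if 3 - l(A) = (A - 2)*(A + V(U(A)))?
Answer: 361485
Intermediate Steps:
U(P) = 6 + 2*P
l(A) = 3 - (-2 + A)*(A + (6 + 2*A)³) (l(A) = 3 - (A - 2)*(A + (6 + 2*A)³) = 3 - (-2 + A)*(A + (6 + 2*A)³))
831*l(0) = 831*(435 - 73*0² - 56*0³ - 8*0⁴ + 218*0) = 831*(435 - 73*0 - 56*0 - 8*0 + 0) = 831*(435 + 0 + 0 + 0 + 0) = 831*435 = 361485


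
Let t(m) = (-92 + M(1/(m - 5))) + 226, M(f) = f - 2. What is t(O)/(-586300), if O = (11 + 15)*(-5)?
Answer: -17819/79150500 ≈ -0.00022513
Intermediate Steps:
M(f) = -2 + f
O = -130 (O = 26*(-5) = -130)
t(m) = 132 + 1/(-5 + m) (t(m) = (-92 + (-2 + 1/(m - 5))) + 226 = (-92 + (-2 + 1/(-5 + m))) + 226 = (-94 + 1/(-5 + m)) + 226 = 132 + 1/(-5 + m))
t(O)/(-586300) = ((-659 + 132*(-130))/(-5 - 130))/(-586300) = ((-659 - 17160)/(-135))*(-1/586300) = -1/135*(-17819)*(-1/586300) = (17819/135)*(-1/586300) = -17819/79150500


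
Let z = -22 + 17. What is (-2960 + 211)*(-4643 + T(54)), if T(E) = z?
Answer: 12777352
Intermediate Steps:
z = -5
T(E) = -5
(-2960 + 211)*(-4643 + T(54)) = (-2960 + 211)*(-4643 - 5) = -2749*(-4648) = 12777352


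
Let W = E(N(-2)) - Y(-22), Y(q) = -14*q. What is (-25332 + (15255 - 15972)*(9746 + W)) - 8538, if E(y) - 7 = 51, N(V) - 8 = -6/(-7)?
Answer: -6842502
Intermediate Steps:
N(V) = 62/7 (N(V) = 8 - 6/(-7) = 8 - 6*(-⅐) = 8 + 6/7 = 62/7)
E(y) = 58 (E(y) = 7 + 51 = 58)
W = -250 (W = 58 - (-14)*(-22) = 58 - 1*308 = 58 - 308 = -250)
(-25332 + (15255 - 15972)*(9746 + W)) - 8538 = (-25332 + (15255 - 15972)*(9746 - 250)) - 8538 = (-25332 - 717*9496) - 8538 = (-25332 - 6808632) - 8538 = -6833964 - 8538 = -6842502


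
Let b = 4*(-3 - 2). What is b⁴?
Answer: 160000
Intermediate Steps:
b = -20 (b = 4*(-5) = -20)
b⁴ = (-20)⁴ = 160000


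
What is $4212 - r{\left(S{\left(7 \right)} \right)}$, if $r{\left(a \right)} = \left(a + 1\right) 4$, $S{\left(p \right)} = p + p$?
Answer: $4152$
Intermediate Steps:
$S{\left(p \right)} = 2 p$
$r{\left(a \right)} = 4 + 4 a$ ($r{\left(a \right)} = \left(1 + a\right) 4 = 4 + 4 a$)
$4212 - r{\left(S{\left(7 \right)} \right)} = 4212 - \left(4 + 4 \cdot 2 \cdot 7\right) = 4212 - \left(4 + 4 \cdot 14\right) = 4212 - \left(4 + 56\right) = 4212 - 60 = 4152$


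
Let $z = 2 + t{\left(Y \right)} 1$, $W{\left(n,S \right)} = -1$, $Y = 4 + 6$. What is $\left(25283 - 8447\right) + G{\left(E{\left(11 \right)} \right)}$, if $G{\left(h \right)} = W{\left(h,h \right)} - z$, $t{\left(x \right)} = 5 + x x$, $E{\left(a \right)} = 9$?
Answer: $16728$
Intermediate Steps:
$Y = 10$
$t{\left(x \right)} = 5 + x^{2}$
$z = 107$ ($z = 2 + \left(5 + 10^{2}\right) 1 = 2 + \left(5 + 100\right) 1 = 2 + 105 \cdot 1 = 2 + 105 = 107$)
$G{\left(h \right)} = -108$ ($G{\left(h \right)} = -1 - 107 = -108$)
$\left(25283 - 8447\right) + G{\left(E{\left(11 \right)} \right)} = \left(25283 - 8447\right) - 108 = 16836 - 108 = 16728$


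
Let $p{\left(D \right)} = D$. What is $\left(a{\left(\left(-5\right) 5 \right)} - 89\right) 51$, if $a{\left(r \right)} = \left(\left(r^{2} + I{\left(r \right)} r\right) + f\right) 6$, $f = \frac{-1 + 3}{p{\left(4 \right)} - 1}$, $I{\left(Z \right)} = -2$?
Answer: $202215$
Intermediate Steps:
$f = \frac{2}{3}$ ($f = \frac{-1 + 3}{4 - 1} = \frac{2}{3} \approx 0.66667$)
$a{\left(r \right)} = 4 - 12 r + 6 r^{2}$ ($a{\left(r \right)} = \left(\left(r^{2} - 2 r\right) + \frac{2}{3}\right) 6 = \left(\frac{2}{3} + r^{2} - 2 r\right) 6 = 4 - 12 r + 6 r^{2}$)
$\left(a{\left(\left(-5\right) 5 \right)} - 89\right) 51 = \left(\left(4 - 12 \left(\left(-5\right) 5\right) + 6 \left(\left(-5\right) 5\right)^{2}\right) - 89\right) 51 = \left(\left(4 - -300 + 6 \left(-25\right)^{2}\right) - 89\right) 51 = \left(\left(4 + 300 + 6 \cdot 625\right) - 89\right) 51 = \left(\left(4 + 300 + 3750\right) - 89\right) 51 = \left(4054 - 89\right) 51 = 3965 \cdot 51 = 202215$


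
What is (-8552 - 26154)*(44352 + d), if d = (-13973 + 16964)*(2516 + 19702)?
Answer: -2307893123340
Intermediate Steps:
d = 66454038 (d = 2991*22218 = 66454038)
(-8552 - 26154)*(44352 + d) = (-8552 - 26154)*(44352 + 66454038) = -34706*66498390 = -2307893123340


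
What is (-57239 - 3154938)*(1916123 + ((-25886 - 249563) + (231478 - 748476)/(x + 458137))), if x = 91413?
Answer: -1448100593222765627/274775 ≈ -5.2701e+12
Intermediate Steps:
(-57239 - 3154938)*(1916123 + ((-25886 - 249563) + (231478 - 748476)/(x + 458137))) = (-57239 - 3154938)*(1916123 + ((-25886 - 249563) + (231478 - 748476)/(91413 + 458137))) = -3212177*(1916123 + (-275449 - 516998/549550)) = -3212177*(1916123 + (-275449 - 516998*1/549550)) = -3212177*(1916123 + (-275449 - 258499/274775)) = -3212177*(1916123 - 75686757474/274775) = -3212177*450815939851/274775 = -1448100593222765627/274775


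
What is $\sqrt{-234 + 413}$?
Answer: $\sqrt{179} \approx 13.379$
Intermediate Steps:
$\sqrt{-234 + 413} = \sqrt{179}$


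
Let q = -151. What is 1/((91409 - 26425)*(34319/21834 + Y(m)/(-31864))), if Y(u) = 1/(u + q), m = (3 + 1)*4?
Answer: 652236165/66621238031459 ≈ 9.7902e-6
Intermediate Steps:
m = 16 (m = 4*4 = 16)
Y(u) = 1/(-151 + u) (Y(u) = 1/(u - 151) = 1/(-151 + u))
1/((91409 - 26425)*(34319/21834 + Y(m)/(-31864))) = 1/((91409 - 26425)*(34319/21834 + 1/((-151 + 16)*(-31864)))) = 1/(64984*(34319*(1/21834) - 1/31864/(-135))) = 1/(64984*(34319/21834 - 1/135*(-1/31864))) = 1/(64984*(34319/21834 + 1/4301640)) = 1/(64984*(8201555833/5217889320)) = (1/64984)*(5217889320/8201555833) = 652236165/66621238031459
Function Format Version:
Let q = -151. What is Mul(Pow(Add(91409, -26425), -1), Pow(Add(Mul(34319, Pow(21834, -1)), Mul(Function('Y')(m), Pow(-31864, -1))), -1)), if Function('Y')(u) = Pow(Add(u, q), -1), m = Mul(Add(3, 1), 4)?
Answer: Rational(652236165, 66621238031459) ≈ 9.7902e-6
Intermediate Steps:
m = 16 (m = Mul(4, 4) = 16)
Function('Y')(u) = Pow(Add(-151, u), -1) (Function('Y')(u) = Pow(Add(u, -151), -1) = Pow(Add(-151, u), -1))
Mul(Pow(Add(91409, -26425), -1), Pow(Add(Mul(34319, Pow(21834, -1)), Mul(Function('Y')(m), Pow(-31864, -1))), -1)) = Mul(Pow(Add(91409, -26425), -1), Pow(Add(Mul(34319, Pow(21834, -1)), Mul(Pow(Add(-151, 16), -1), Pow(-31864, -1))), -1)) = Mul(Pow(64984, -1), Pow(Add(Mul(34319, Rational(1, 21834)), Mul(Pow(-135, -1), Rational(-1, 31864))), -1)) = Mul(Rational(1, 64984), Pow(Add(Rational(34319, 21834), Mul(Rational(-1, 135), Rational(-1, 31864))), -1)) = Mul(Rational(1, 64984), Pow(Add(Rational(34319, 21834), Rational(1, 4301640)), -1)) = Mul(Rational(1, 64984), Pow(Rational(8201555833, 5217889320), -1)) = Mul(Rational(1, 64984), Rational(5217889320, 8201555833)) = Rational(652236165, 66621238031459)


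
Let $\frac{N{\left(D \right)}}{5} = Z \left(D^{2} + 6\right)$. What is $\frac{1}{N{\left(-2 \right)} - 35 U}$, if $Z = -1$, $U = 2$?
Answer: $- \frac{1}{120} \approx -0.0083333$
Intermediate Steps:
$N{\left(D \right)} = -30 - 5 D^{2}$ ($N{\left(D \right)} = 5 \left(- (D^{2} + 6)\right) = 5 \left(- (6 + D^{2})\right) = 5 \left(-6 - D^{2}\right) = -30 - 5 D^{2}$)
$\frac{1}{N{\left(-2 \right)} - 35 U} = \frac{1}{\left(-30 - 5 \left(-2\right)^{2}\right) - 70} = \frac{1}{\left(-30 - 20\right) - 70} = \frac{1}{-50 - 70} = \frac{1}{-120} = - \frac{1}{120}$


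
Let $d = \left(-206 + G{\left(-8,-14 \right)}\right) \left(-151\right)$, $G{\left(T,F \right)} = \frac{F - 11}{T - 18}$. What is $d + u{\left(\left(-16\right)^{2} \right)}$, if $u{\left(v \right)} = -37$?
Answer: $\frac{804019}{26} \approx 30924.0$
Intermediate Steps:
$G{\left(T,F \right)} = \frac{-11 + F}{-18 + T}$
$d = \frac{804981}{26}$ ($d = \left(-206 + \frac{-11 - 14}{-18 - 8}\right) \left(-151\right) = \left(-206 + \frac{1}{-26} \left(-25\right)\right) \left(-151\right) = \left(-206 - - \frac{25}{26}\right) \left(-151\right) = \left(-206 + \frac{25}{26}\right) \left(-151\right) = \left(- \frac{5331}{26}\right) \left(-151\right) = \frac{804981}{26} \approx 30961.0$)
$d + u{\left(\left(-16\right)^{2} \right)} = \frac{804981}{26} - 37 = \frac{804019}{26}$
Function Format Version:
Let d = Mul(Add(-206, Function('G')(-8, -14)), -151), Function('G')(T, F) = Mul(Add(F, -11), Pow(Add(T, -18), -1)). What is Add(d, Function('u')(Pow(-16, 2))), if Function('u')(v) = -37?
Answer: Rational(804019, 26) ≈ 30924.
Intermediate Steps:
Function('G')(T, F) = Mul(Pow(Add(-18, T), -1), Add(-11, F)) (Function('G')(T, F) = Mul(Add(-11, F), Pow(Add(-18, T), -1)) = Mul(Pow(Add(-18, T), -1), Add(-11, F)))
d = Rational(804981, 26) (d = Mul(Add(-206, Mul(Pow(Add(-18, -8), -1), Add(-11, -14))), -151) = Mul(Add(-206, Mul(Pow(-26, -1), -25)), -151) = Mul(Add(-206, Mul(Rational(-1, 26), -25)), -151) = Mul(Add(-206, Rational(25, 26)), -151) = Mul(Rational(-5331, 26), -151) = Rational(804981, 26) ≈ 30961.)
Add(d, Function('u')(Pow(-16, 2))) = Add(Rational(804981, 26), -37) = Rational(804019, 26)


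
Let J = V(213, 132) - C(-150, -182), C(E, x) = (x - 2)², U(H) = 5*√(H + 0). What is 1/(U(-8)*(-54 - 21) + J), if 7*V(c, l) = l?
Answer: -82901/2807889230 + 735*I*√2/1123155692 ≈ -2.9524e-5 + 9.2547e-7*I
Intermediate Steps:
V(c, l) = l/7
U(H) = 5*√H
C(E, x) = (-2 + x)²
J = -236860/7 (J = (⅐)*132 - (-2 - 182)² = 132/7 - 1*(-184)² = 132/7 - 1*33856 = 132/7 - 33856 = -236860/7 ≈ -33837.)
1/(U(-8)*(-54 - 21) + J) = 1/((5*√(-8))*(-54 - 21) - 236860/7) = 1/((5*(2*I*√2))*(-75) - 236860/7) = 1/((10*I*√2)*(-75) - 236860/7) = 1/(-750*I*√2 - 236860/7) = 1/(-236860/7 - 750*I*√2)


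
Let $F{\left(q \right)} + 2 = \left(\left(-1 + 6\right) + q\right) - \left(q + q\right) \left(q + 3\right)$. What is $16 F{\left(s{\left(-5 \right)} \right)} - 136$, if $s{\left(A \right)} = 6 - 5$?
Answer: $-200$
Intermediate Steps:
$s{\left(A \right)} = 1$
$F{\left(q \right)} = 3 + q - 2 q \left(3 + q\right)$ ($F{\left(q \right)} = -2 - \left(-5 - q + \left(q + q\right) \left(q + 3\right)\right) = -2 - \left(-5 - q + 2 q \left(3 + q\right)\right) = -2 + \left(5 + q - 2 q \left(3 + q\right)\right) = 3 + q - 2 q \left(3 + q\right)$)
$16 F{\left(s{\left(-5 \right)} \right)} - 136 = 16 \left(3 - 5 - 2 \cdot 1^{2}\right) - 136 = 16 \left(3 - 5 - 2\right) - 136 = 16 \left(-4\right) - 136 = -64 - 136 = -200$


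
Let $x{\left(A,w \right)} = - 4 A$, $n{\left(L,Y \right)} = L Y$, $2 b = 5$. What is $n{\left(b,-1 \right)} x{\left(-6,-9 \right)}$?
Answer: $-60$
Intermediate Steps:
$b = \frac{5}{2}$ ($b = \frac{1}{2} \cdot 5 = \frac{5}{2} \approx 2.5$)
$n{\left(b,-1 \right)} x{\left(-6,-9 \right)} = \frac{5}{2} \left(-1\right) \left(\left(-4\right) \left(-6\right)\right) = \left(- \frac{5}{2}\right) 24 = -60$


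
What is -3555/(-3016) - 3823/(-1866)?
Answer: 9081899/2813928 ≈ 3.2275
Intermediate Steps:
-3555/(-3016) - 3823/(-1866) = -3555*(-1/3016) - 3823*(-1/1866) = 3555/3016 + 3823/1866 = 9081899/2813928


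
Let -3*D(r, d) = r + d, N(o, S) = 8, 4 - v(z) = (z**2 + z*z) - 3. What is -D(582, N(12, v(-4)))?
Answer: 590/3 ≈ 196.67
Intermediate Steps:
v(z) = 7 - 2*z**2 (v(z) = 4 - ((z**2 + z*z) - 3) = 4 - ((z**2 + z**2) - 3) = 4 - (2*z**2 - 3) = 4 - (-3 + 2*z**2) = 4 + (3 - 2*z**2) = 7 - 2*z**2)
D(r, d) = -d/3 - r/3 (D(r, d) = -(r + d)/3 = -(d + r)/3 = -d/3 - r/3)
-D(582, N(12, v(-4))) = -(-1/3*8 - 1/3*582) = -(-8/3 - 194) = -1*(-590/3) = 590/3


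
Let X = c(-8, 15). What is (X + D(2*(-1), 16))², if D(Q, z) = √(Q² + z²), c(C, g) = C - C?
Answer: 260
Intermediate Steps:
c(C, g) = 0
X = 0
(X + D(2*(-1), 16))² = (0 + √((2*(-1))² + 16²))² = (0 + √((-2)² + 256))² = (0 + √(4 + 256))² = (0 + √260)² = (0 + 2*√65)² = (2*√65)² = 260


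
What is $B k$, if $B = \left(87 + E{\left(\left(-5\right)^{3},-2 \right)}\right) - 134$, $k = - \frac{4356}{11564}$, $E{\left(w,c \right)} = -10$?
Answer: $\frac{62073}{2891} \approx 21.471$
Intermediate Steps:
$k = - \frac{1089}{2891}$ ($k = \left(-4356\right) \frac{1}{11564} = - \frac{1089}{2891} \approx -0.37669$)
$B = -57$ ($B = \left(87 - 10\right) - 134 = 77 - 134 = -57$)
$B k = \left(-57\right) \left(- \frac{1089}{2891}\right) = \frac{62073}{2891}$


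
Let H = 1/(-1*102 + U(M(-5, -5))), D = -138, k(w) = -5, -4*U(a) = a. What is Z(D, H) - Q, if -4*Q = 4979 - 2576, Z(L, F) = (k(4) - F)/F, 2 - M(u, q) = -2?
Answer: 4459/4 ≈ 1114.8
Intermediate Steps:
M(u, q) = 4 (M(u, q) = 2 - 1*(-2) = 2 + 2 = 4)
U(a) = -a/4
H = -1/103 (H = 1/(-1*102 - 1/4*4) = 1/(-102 - 1) = 1/(-103) = -1/103 ≈ -0.0097087)
Z(L, F) = (-5 - F)/F
Q = -2403/4 (Q = -(4979 - 2576)/4 = -1/4*2403 = -2403/4 ≈ -600.75)
Z(D, H) - Q = (-5 - 1*(-1/103))/(-1/103) - 1*(-2403/4) = -103*(-5 + 1/103) + 2403/4 = -103*(-514/103) + 2403/4 = 514 + 2403/4 = 4459/4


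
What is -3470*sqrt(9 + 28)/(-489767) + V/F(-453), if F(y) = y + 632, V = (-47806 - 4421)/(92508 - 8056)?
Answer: -52227/15116908 + 3470*sqrt(37)/489767 ≈ 0.039641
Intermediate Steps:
V = -52227/84452 ≈ -0.61842
F(y) = 632 + y
-3470*sqrt(9 + 28)/(-489767) + V/F(-453) = -3470*sqrt(9 + 28)/(-489767) - 52227/(84452*(632 - 453)) = -3470*sqrt(37)*(-1/489767) - 52227/84452/179 = 3470*sqrt(37)/489767 - 52227/84452*1/179 = 3470*sqrt(37)/489767 - 52227/15116908 = -52227/15116908 + 3470*sqrt(37)/489767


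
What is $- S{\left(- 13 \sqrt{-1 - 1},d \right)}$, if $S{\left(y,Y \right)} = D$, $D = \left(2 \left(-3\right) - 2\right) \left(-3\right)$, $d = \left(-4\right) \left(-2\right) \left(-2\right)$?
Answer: $-24$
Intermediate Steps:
$d = -16$ ($d = 8 \left(-2\right) = -16$)
$D = 24$ ($D = \left(-6 - 2\right) \left(-3\right) = \left(-8\right) \left(-3\right) = 24$)
$S{\left(y,Y \right)} = 24$
$- S{\left(- 13 \sqrt{-1 - 1},d \right)} = \left(-1\right) 24 = -24$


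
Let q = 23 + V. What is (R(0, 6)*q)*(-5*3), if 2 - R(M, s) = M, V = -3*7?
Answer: -60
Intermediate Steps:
V = -21
R(M, s) = 2 - M
q = 2 (q = 23 - 21 = 2)
(R(0, 6)*q)*(-5*3) = ((2 - 1*0)*2)*(-5*3) = ((2 + 0)*2)*(-15) = (2*2)*(-15) = 4*(-15) = -60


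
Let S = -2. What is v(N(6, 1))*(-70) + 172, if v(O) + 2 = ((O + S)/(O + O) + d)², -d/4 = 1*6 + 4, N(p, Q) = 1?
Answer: -229011/2 ≈ -1.1451e+5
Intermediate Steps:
d = -40 (d = -4*(1*6 + 4) = -4*(6 + 4) = -4*10 = -40)
v(O) = -2 + (-40 + (-2 + O)/(2*O))² (v(O) = -2 + ((O - 2)/(O + O) - 40)² = -2 + ((-2 + O)/((2*O)) - 40)² = -2 + ((-2 + O)*(1/(2*O)) - 40)² = -2 + ((-2 + O)/(2*O) - 40)² = -2 + (-40 + (-2 + O)/(2*O))²)
v(N(6, 1))*(-70) + 172 = (6233/4 + 1⁻² + 79/1)*(-70) + 172 = (6233/4 + 1 + 79*1)*(-70) + 172 = (6233/4 + 1 + 79)*(-70) + 172 = (6553/4)*(-70) + 172 = -229355/2 + 172 = -229011/2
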